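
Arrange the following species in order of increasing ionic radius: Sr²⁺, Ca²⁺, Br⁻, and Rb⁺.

Ca²⁺ < Sr²⁺ < Rb⁺ < Br⁻

First list Z and electron count for each: Ca²⁺ has 18 e⁻ (Z=20), Sr²⁺ has 36 e⁻ (Z=38), Rb⁺ has 36 e⁻ (Z=37), Br⁻ has 36 e⁻ (Z=35). Ca²⁺ < Sr²⁺ (same group, period 4 vs 5); Sr²⁺ < Rb⁺ (both 36 e⁻, Z=38>37); Rb⁺ < Br⁻ (isoelectronic, higher Z=37 is smaller).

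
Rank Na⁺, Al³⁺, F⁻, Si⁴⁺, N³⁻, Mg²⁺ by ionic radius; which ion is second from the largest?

F⁻

Isoelectronic series (10 e⁻ each). Size is set by nuclear charge: more protons means a smaller ion. Si⁴⁺ (Z=14), Al³⁺ (Z=13), Mg²⁺ (Z=12), Na⁺ (Z=11), F⁻ (Z=9), N³⁻ (Z=7).
Ordering: Si⁴⁺ < Al³⁺ < Mg²⁺ < Na⁺ < F⁻ < N³⁻. The second largest is F⁻.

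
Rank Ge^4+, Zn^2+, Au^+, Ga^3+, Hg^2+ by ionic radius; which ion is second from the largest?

Work out protons and electrons: Ge^4+ (Z=32, 28 e⁻), Ga^3+ (Z=31, 28 e⁻), Zn^2+ (Z=30, 28 e⁻), Hg^2+ (Z=80, 78 e⁻), Au^+ (Z=79, 78 e⁻). Ge^4+ < Ga^3+ (both 28 e⁻, Z=32>31); Ga^3+ < Zn^2+ (isoelectronic, higher Z=31 is smaller); Zn^2+ < Hg^2+ (same group, 2 shells fewer); Hg^2+ < Au^+ (both 78 e⁻, Z=80>79).
That gives Ge^4+ < Ga^3+ < Zn^2+ < Hg^2+ < Au^+. From the largest end, number 2 is Hg^2+.

Hg^2+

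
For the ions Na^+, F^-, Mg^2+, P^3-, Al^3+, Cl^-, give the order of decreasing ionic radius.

Electron counts and nuclear charges: Al^3+ (Z=13, 10 e⁻), Mg^2+ (Z=12, 10 e⁻), Na^+ (Z=11, 10 e⁻), F^- (Z=9, 10 e⁻), Cl^- (Z=17, 18 e⁻), P^3- (Z=15, 18 e⁻). Al^3+ < Mg^2+ (both 10 e⁻, Z=13>12); Mg^2+ < Na^+ (both 10 e⁻, Z=12>11); Na^+ < F^- (both 10 e⁻, Z=11>9); F^- < Cl^- (same group, period 2 vs 3); Cl^- < P^3- (both 18 e⁻, Z=17>15).

P^3- > Cl^- > F^- > Na^+ > Mg^2+ > Al^3+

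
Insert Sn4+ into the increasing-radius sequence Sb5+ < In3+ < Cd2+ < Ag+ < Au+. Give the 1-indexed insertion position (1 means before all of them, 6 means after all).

2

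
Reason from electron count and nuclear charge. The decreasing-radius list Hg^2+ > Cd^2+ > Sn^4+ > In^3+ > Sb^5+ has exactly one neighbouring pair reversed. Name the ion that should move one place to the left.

Check each adjacent pair. Sn^4+ and In^3+ are reversed: both have 46 electrons but Z(Sn)=50 > Z(In)=49, so Sn^4+ should be the smaller of the two. No other neighbouring pair contradicts the periodic trends, so In^3+ is the ion listed too late.

In^3+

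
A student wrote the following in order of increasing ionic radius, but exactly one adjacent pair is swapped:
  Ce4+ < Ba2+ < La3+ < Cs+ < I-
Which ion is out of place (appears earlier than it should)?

Ba2+

Scanning neighbour by neighbour, only Ba2+/La3+ violates a trend: La3+ and Ba2+ share 54 electrons; the higher nuclear charge on La (Z=57) contracts it more, so La3+ < Ba2+. That makes Ba2+ the one sitting a position early relative to where it belongs.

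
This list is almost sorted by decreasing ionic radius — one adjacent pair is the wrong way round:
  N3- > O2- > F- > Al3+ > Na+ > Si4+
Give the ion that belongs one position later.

Al3+

Check each adjacent pair. Al3+ and Na+ are reversed: both have 10 electrons but Z(Al)=13 > Z(Na)=11, so Al3+ should be the smaller of the two. No other neighbouring pair contradicts the periodic trends, so Al3+ is the ion listed too early.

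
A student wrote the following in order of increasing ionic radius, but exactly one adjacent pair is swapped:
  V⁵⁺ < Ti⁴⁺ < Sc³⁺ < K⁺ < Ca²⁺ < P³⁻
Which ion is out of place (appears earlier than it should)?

The pair K⁺, Ca²⁺ is the wrong way round — Ca²⁺ and K⁺ share 18 electrons; the higher nuclear charge on Ca (Z=20) contracts it more, so Ca²⁺ < K⁺. All other adjacent pairs agree with periodic trends, so K⁺ is the misplaced ion.

K⁺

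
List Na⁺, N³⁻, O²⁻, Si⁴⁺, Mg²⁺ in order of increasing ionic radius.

Si⁴⁺ < Mg²⁺ < Na⁺ < O²⁻ < N³⁻

These species are isoelectronic with 10 electrons. The only difference is the number of protons: Si⁴⁺ (Z=14), Mg²⁺ (Z=12), Na⁺ (Z=11), O²⁻ (Z=8), N³⁻ (Z=7). The strongest nuclear pull (Si⁴⁺) gives the smallest ion.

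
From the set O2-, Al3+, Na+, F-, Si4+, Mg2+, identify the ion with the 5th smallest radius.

These species are isoelectronic with 10 electrons. The only difference is the number of protons: Si4+ (Z=14), Al3+ (Z=13), Mg2+ (Z=12), Na+ (Z=11), F- (Z=9), O2- (Z=8). The strongest nuclear pull (Si4+) gives the smallest ion.
Ordering: Si4+ < Al3+ < Mg2+ < Na+ < F- < O2-. The 5th smallest is F-.

F-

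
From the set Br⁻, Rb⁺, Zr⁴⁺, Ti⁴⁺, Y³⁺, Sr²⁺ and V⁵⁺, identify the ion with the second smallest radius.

Ti⁴⁺

Work out protons and electrons: V⁵⁺ (Z=23, 18 e⁻), Ti⁴⁺ (Z=22, 18 e⁻), Zr⁴⁺ (Z=40, 36 e⁻), Y³⁺ (Z=39, 36 e⁻), Sr²⁺ (Z=38, 36 e⁻), Rb⁺ (Z=37, 36 e⁻), Br⁻ (Z=35, 36 e⁻). V⁵⁺ < Ti⁴⁺ (both 18 e⁻, Z=23>22); Ti⁴⁺ < Zr⁴⁺ (same group, period 4 vs 5); Zr⁴⁺ < Y³⁺ (isoelectronic, higher Z=40 is smaller); Y³⁺ < Sr²⁺ (isoelectronic, higher Z=39 is smaller); Sr²⁺ < Rb⁺ (both 36 e⁻, Z=38>37); Rb⁺ < Br⁻ (both 36 e⁻, Z=37>35).
Full ascending order: V⁵⁺ < Ti⁴⁺ < Zr⁴⁺ < Y³⁺ < Sr²⁺ < Rb⁺ < Br⁻. Counting from the smallest, position 2 is Ti⁴⁺.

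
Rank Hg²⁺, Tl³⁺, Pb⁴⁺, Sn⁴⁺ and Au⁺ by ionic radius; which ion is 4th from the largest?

Pb⁴⁺

First list Z and electron count for each: Sn⁴⁺ has 46 e⁻ (Z=50), Pb⁴⁺ has 78 e⁻ (Z=82), Tl³⁺ has 78 e⁻ (Z=81), Hg²⁺ has 78 e⁻ (Z=80), Au⁺ has 78 e⁻ (Z=79). Sn⁴⁺ < Pb⁴⁺ (same group, 1 shell fewer); Pb⁴⁺ < Tl³⁺ (both 78 e⁻, Z=82>81); Tl³⁺ < Hg²⁺ (both 78 e⁻, Z=81>80); Hg²⁺ < Au⁺ (both 78 e⁻, Z=80>79).
Full ascending order: Sn⁴⁺ < Pb⁴⁺ < Tl³⁺ < Hg²⁺ < Au⁺. Counting from the largest, position 4 is Pb⁴⁺.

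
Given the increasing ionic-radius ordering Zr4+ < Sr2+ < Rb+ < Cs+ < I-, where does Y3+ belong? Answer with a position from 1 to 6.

Zr4+ has 36 e⁻ (Z=40), Y3+ has 36 e⁻ (Z=39), Sr2+ has 36 e⁻ (Z=38), Rb+ has 36 e⁻ (Z=37), Cs+ has 54 e⁻ (Z=55), I- has 54 e⁻ (Z=53). Zr4+ < Y3+ (both 36 e⁻, Z=40>39); Y3+ < Sr2+ (isoelectronic, higher Z=39 is smaller); Sr2+ < Rb+ (isoelectronic, higher Z=38 is smaller); Rb+ < Cs+ (same group, 1 shell fewer); Cs+ < I- (isoelectronic, higher Z=55 is smaller).
Putting Y3+ in gives Zr4+ < Y3+ < Sr2+ < Rb+ < Cs+ < I-; it lands at slot 2.

2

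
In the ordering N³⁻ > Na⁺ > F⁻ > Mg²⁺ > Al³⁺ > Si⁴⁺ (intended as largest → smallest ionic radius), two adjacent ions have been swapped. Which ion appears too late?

F⁻

Compare adjacent ions: Na⁺ and F⁻ share 10 electrons; the higher nuclear charge on Na (Z=11) contracts it more, so Na⁺ < F⁻ — yet in this decreasing list Na⁺ sits before F⁻. Nothing else is reversed, so F⁻ should move one place to the left.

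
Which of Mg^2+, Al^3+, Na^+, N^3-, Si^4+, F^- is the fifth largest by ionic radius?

Isoelectronic series (10 e⁻ each). Size is set by nuclear charge: more protons means a smaller ion. Si^4+ (Z=14), Al^3+ (Z=13), Mg^2+ (Z=12), Na^+ (Z=11), F^- (Z=9), N^3- (Z=7).
So the order is Si^4+ < Al^3+ < Mg^2+ < Na^+ < F^- < N^3-; the 5th-largest ion is Al^3+.

Al^3+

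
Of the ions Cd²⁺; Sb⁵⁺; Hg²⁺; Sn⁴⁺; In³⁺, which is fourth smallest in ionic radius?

Cd²⁺

Work out protons and electrons: Sb⁵⁺ (Z=51, 46 e⁻), Sn⁴⁺ (Z=50, 46 e⁻), In³⁺ (Z=49, 46 e⁻), Cd²⁺ (Z=48, 46 e⁻), Hg²⁺ (Z=80, 78 e⁻). Sb⁵⁺ < Sn⁴⁺ (isoelectronic, higher Z=51 is smaller); Sn⁴⁺ < In³⁺ (isoelectronic, higher Z=50 is smaller); In³⁺ < Cd²⁺ (both 46 e⁻, Z=49>48); Cd²⁺ < Hg²⁺ (same group, 1 shell fewer).
Full ascending order: Sb⁵⁺ < Sn⁴⁺ < In³⁺ < Cd²⁺ < Hg²⁺. Counting from the smallest, position 4 is Cd²⁺.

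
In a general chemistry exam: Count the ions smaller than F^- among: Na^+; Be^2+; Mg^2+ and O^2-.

First list Z and electron count for each: Be^2+ has 2 e⁻ (Z=4), Mg^2+ has 10 e⁻ (Z=12), Na^+ has 10 e⁻ (Z=11), F^- has 10 e⁻ (Z=9), O^2- has 10 e⁻ (Z=8). Be^2+ < Mg^2+ (same group, period 2 vs 3); Mg^2+ < Na^+ (isoelectronic, higher Z=12 is smaller); Na^+ < F^- (isoelectronic, higher Z=11 is smaller); F^- < O^2- (isoelectronic, higher Z=9 is smaller).
Ordering all of them (including F^-) by radius gives Be^2+ < Mg^2+ < Na^+ < F^- < O^2-. So 3 are smaller.

3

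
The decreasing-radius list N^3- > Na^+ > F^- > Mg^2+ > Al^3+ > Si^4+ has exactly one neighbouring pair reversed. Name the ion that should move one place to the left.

F^-

Compare adjacent ions: Na^+ and F^- share 10 electrons; the higher nuclear charge on Na (Z=11) contracts it more, so Na^+ < F^- — yet in this decreasing list Na^+ sits before F^-. Nothing else is reversed, so F^- should move one place to the left.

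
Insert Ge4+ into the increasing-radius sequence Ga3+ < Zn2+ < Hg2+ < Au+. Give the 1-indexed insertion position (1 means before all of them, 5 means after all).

1

First list Z and electron count for each: Ge4+ (Z=32, 28 e⁻), Ga3+ (Z=31, 28 e⁻), Zn2+ (Z=30, 28 e⁻), Hg2+ (Z=80, 78 e⁻), Au+ (Z=79, 78 e⁻). Ge4+ < Ga3+ (both 28 e⁻, Z=32>31); Ga3+ < Zn2+ (both 28 e⁻, Z=31>30); Zn2+ < Hg2+ (same group, 2 shells fewer); Hg2+ < Au+ (both 78 e⁻, Z=80>79).
Merged order: Ge4+ < Ga3+ < Zn2+ < Hg2+ < Au+ — Ge4+ is number 1.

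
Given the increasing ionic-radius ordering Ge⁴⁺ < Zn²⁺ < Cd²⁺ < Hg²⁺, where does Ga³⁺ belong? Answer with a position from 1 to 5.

2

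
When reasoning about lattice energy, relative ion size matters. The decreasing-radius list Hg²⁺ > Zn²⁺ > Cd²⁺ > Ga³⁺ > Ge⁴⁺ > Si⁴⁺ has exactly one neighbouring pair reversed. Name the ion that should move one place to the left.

Cd²⁺

The pair Zn²⁺, Cd²⁺ is the wrong way round — same group and charge — period 4 sits above period 5, so Zn²⁺ is smaller. All other adjacent pairs agree with periodic trends, so Cd²⁺ is the misplaced ion.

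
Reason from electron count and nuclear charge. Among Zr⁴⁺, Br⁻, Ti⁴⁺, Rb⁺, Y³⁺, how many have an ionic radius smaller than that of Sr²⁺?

Electron counts and nuclear charges: Ti⁴⁺ has 18 e⁻ (Z=22), Zr⁴⁺ has 36 e⁻ (Z=40), Y³⁺ has 36 e⁻ (Z=39), Sr²⁺ has 36 e⁻ (Z=38), Rb⁺ has 36 e⁻ (Z=37), Br⁻ has 36 e⁻ (Z=35). Ti⁴⁺ < Zr⁴⁺ (same group, period 4 vs 5); Zr⁴⁺ < Y³⁺ (both 36 e⁻, Z=40>39); Y³⁺ < Sr²⁺ (isoelectronic, higher Z=39 is smaller); Sr²⁺ < Rb⁺ (isoelectronic, higher Z=38 is smaller); Rb⁺ < Br⁻ (isoelectronic, higher Z=37 is smaller).
Relative to Sr²⁺, the ions that are smaller are Ti⁴⁺, Zr⁴⁺, Y³⁺. So 3 are smaller.

3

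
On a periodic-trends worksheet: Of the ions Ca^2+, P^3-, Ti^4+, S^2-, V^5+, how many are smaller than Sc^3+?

These species are isoelectronic with 18 electrons. The only difference is the number of protons: V^5+ (Z=23), Ti^4+ (Z=22), Sc^3+ (Z=21), Ca^2+ (Z=20), S^2- (Z=16), P^3- (Z=15). The strongest nuclear pull (V^5+) gives the smallest ion.
Relative to Sc^3+, the ions that are smaller are V^5+, Ti^4+. That's 2.

2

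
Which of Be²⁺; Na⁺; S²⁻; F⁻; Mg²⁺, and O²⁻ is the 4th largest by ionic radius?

First list Z and electron count for each: Be²⁺ has 2 e⁻ (Z=4), Mg²⁺ has 10 e⁻ (Z=12), Na⁺ has 10 e⁻ (Z=11), F⁻ has 10 e⁻ (Z=9), O²⁻ has 10 e⁻ (Z=8), S²⁻ has 18 e⁻ (Z=16). Be²⁺ < Mg²⁺ (same group, period 2 vs 3); Mg²⁺ < Na⁺ (isoelectronic, higher Z=12 is smaller); Na⁺ < F⁻ (both 10 e⁻, Z=11>9); F⁻ < O²⁻ (isoelectronic, higher Z=9 is smaller); O²⁻ < S²⁻ (same group, 1 shell fewer).
That gives Be²⁺ < Mg²⁺ < Na⁺ < F⁻ < O²⁻ < S²⁻. From the largest end, number 4 is Na⁺.

Na⁺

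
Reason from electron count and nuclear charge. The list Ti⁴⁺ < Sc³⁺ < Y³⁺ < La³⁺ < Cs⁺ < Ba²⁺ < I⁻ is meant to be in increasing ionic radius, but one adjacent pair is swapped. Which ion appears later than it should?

Ba²⁺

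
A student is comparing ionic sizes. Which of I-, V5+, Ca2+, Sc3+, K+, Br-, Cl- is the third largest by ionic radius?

Cl-

Electron counts and nuclear charges: V5+ has 18 e⁻ (Z=23), Sc3+ has 18 e⁻ (Z=21), Ca2+ has 18 e⁻ (Z=20), K+ has 18 e⁻ (Z=19), Cl- has 18 e⁻ (Z=17), Br- has 36 e⁻ (Z=35), I- has 54 e⁻ (Z=53). V5+ < Sc3+ (isoelectronic, higher Z=23 is smaller); Sc3+ < Ca2+ (both 18 e⁻, Z=21>20); Ca2+ < K+ (isoelectronic, higher Z=20 is smaller); K+ < Cl- (both 18 e⁻, Z=19>17); Cl- < Br- (same group, period 3 vs 4); Br- < I- (same group, period 4 vs 5).
Full ascending order: V5+ < Sc3+ < Ca2+ < K+ < Cl- < Br- < I-. Counting from the largest, position 3 is Cl-.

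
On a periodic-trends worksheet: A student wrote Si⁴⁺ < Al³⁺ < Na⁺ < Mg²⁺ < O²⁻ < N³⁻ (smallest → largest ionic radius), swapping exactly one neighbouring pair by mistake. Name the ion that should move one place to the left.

The pair Na⁺, Mg²⁺ is the wrong way round — both have 10 electrons but Z(Mg)=12 > Z(Na)=11, so Mg²⁺ should be the smaller of the two. All other adjacent pairs agree with periodic trends, so Mg²⁺ is the misplaced ion.

Mg²⁺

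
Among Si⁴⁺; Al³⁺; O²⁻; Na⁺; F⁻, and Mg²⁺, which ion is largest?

O²⁻

All of these have 10 electrons (isoelectronic). With the same electron cloud, the ion with the most protons pulls it in tightest. Nuclear charges: Si⁴⁺ (Z=14), Al³⁺ (Z=13), Mg²⁺ (Z=12), Na⁺ (Z=11), F⁻ (Z=9), O²⁻ (Z=8). Highest Z is smallest.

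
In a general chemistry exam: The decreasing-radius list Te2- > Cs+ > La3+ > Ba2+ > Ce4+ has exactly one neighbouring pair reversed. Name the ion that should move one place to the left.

Ba2+

The pair La3+, Ba2+ is the wrong way round — La3+ and Ba2+ share 54 electrons; the higher nuclear charge on La (Z=57) contracts it more, so La3+ < Ba2+. All other adjacent pairs agree with periodic trends, so Ba2+ is the misplaced ion.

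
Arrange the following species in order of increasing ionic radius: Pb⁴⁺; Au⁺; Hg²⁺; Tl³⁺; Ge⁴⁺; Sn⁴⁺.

Ge⁴⁺ < Sn⁴⁺ < Pb⁴⁺ < Tl³⁺ < Hg²⁺ < Au⁺

First list Z and electron count for each: Ge⁴⁺ (Z=32, 28 e⁻), Sn⁴⁺ (Z=50, 46 e⁻), Pb⁴⁺ (Z=82, 78 e⁻), Tl³⁺ (Z=81, 78 e⁻), Hg²⁺ (Z=80, 78 e⁻), Au⁺ (Z=79, 78 e⁻). Ge⁴⁺ < Sn⁴⁺ (same group, period 4 vs 5); Sn⁴⁺ < Pb⁴⁺ (same group, 1 shell fewer); Pb⁴⁺ < Tl³⁺ (isoelectronic, higher Z=82 is smaller); Tl³⁺ < Hg²⁺ (both 78 e⁻, Z=81>80); Hg²⁺ < Au⁺ (isoelectronic, higher Z=80 is smaller).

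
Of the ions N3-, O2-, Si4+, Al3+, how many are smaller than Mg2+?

2

All of these have 10 electrons (isoelectronic). With the same electron cloud, the ion with the most protons pulls it in tightest. Nuclear charges: Si4+ (Z=14), Al3+ (Z=13), Mg2+ (Z=12), O2- (Z=8), N3- (Z=7). Highest Z is smallest.
Relative to Mg2+, the ions that are smaller are Si4+, Al3+. So 2 are smaller.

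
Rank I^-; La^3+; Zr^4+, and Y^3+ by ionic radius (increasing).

First list Z and electron count for each: Zr^4+ (Z=40, 36 e⁻), Y^3+ (Z=39, 36 e⁻), La^3+ (Z=57, 54 e⁻), I^- (Z=53, 54 e⁻). Zr^4+ < Y^3+ (both 36 e⁻, Z=40>39); Y^3+ < La^3+ (same group, 1 shell fewer); La^3+ < I^- (both 54 e⁻, Z=57>53).

Zr^4+ < Y^3+ < La^3+ < I^-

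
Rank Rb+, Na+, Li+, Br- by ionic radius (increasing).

Li+ (Z=3, 2 e⁻), Na+ (Z=11, 10 e⁻), Rb+ (Z=37, 36 e⁻), Br- (Z=35, 36 e⁻). Li+ < Na+ (same group, period 2 vs 3); Na+ < Rb+ (same group, period 3 vs 5); Rb+ < Br- (isoelectronic, higher Z=37 is smaller).

Li+ < Na+ < Rb+ < Br-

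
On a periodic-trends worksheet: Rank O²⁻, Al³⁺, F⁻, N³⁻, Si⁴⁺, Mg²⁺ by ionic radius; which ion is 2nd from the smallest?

Al³⁺

All of these have 10 electrons (isoelectronic). With the same electron cloud, the ion with the most protons pulls it in tightest. Nuclear charges: Si⁴⁺ (Z=14), Al³⁺ (Z=13), Mg²⁺ (Z=12), F⁻ (Z=9), O²⁻ (Z=8), N³⁻ (Z=7). Highest Z is smallest.
Full ascending order: Si⁴⁺ < Al³⁺ < Mg²⁺ < F⁻ < O²⁻ < N³⁻. Counting from the smallest, position 2 is Al³⁺.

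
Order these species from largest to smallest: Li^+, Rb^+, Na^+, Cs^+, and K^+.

These ions sit in one column with identical charge. Each step down the periodic table adds a principal shell, increasing the radius.

Cs^+ > Rb^+ > K^+ > Na^+ > Li^+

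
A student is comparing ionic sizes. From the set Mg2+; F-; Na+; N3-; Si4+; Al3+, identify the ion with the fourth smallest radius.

These species are isoelectronic with 10 electrons. The only difference is the number of protons: Si4+ (Z=14), Al3+ (Z=13), Mg2+ (Z=12), Na+ (Z=11), F- (Z=9), N3- (Z=7). The strongest nuclear pull (Si4+) gives the smallest ion.
So the order is Si4+ < Al3+ < Mg2+ < Na+ < F- < N3-; the 4th-smallest ion is Na+.

Na+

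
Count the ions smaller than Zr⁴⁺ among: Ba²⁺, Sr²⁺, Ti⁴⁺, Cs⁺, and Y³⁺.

Tabulating Z and e⁻: Ti⁴⁺ (Z=22, 18 e⁻), Zr⁴⁺ (Z=40, 36 e⁻), Y³⁺ (Z=39, 36 e⁻), Sr²⁺ (Z=38, 36 e⁻), Ba²⁺ (Z=56, 54 e⁻), Cs⁺ (Z=55, 54 e⁻). Ti⁴⁺ < Zr⁴⁺ (same group, 1 shell fewer); Zr⁴⁺ < Y³⁺ (isoelectronic, higher Z=40 is smaller); Y³⁺ < Sr²⁺ (isoelectronic, higher Z=39 is smaller); Sr²⁺ < Ba²⁺ (same group, 1 shell fewer); Ba²⁺ < Cs⁺ (isoelectronic, higher Z=56 is smaller).
Ordering all of them (including Zr⁴⁺) by radius gives Ti⁴⁺ < Zr⁴⁺ < Y³⁺ < Sr²⁺ < Ba²⁺ < Cs⁺. Count: 1.

1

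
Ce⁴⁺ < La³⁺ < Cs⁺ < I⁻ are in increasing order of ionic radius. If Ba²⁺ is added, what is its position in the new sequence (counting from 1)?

3

Each ion has 54 electrons. The ranking follows nuclear charge in reverse — greater Z gives a smaller radius. Ce⁴⁺ (Z=58), La³⁺ (Z=57), Ba²⁺ (Z=56), Cs⁺ (Z=55), I⁻ (Z=53).
Putting Ba²⁺ in gives Ce⁴⁺ < La³⁺ < Ba²⁺ < Cs⁺ < I⁻; it lands at slot 3.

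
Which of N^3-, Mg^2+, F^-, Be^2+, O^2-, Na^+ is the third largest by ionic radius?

Electron counts and nuclear charges: Be^2+ has 2 e⁻ (Z=4), Mg^2+ has 10 e⁻ (Z=12), Na^+ has 10 e⁻ (Z=11), F^- has 10 e⁻ (Z=9), O^2- has 10 e⁻ (Z=8), N^3- has 10 e⁻ (Z=7). Be^2+ < Mg^2+ (same group, period 2 vs 3); Mg^2+ < Na^+ (isoelectronic, higher Z=12 is smaller); Na^+ < F^- (isoelectronic, higher Z=11 is smaller); F^- < O^2- (both 10 e⁻, Z=9>8); O^2- < N^3- (both 10 e⁻, Z=8>7).
Full ascending order: Be^2+ < Mg^2+ < Na^+ < F^- < O^2- < N^3-. Counting from the largest, position 3 is F^-.

F^-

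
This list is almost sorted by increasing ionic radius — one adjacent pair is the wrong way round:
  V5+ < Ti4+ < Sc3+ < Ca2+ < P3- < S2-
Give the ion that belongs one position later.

Compare adjacent ions: both have 18 electrons but Z(S)=16 > Z(P)=15, so S2- should be the smaller of the two — yet in this increasing list P3- sits before S2-. Nothing else is reversed, so P3- should move one place to the right.

P3-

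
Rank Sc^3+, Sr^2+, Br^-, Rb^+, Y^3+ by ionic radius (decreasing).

Electron counts and nuclear charges: Sc^3+ has 18 e⁻ (Z=21), Y^3+ has 36 e⁻ (Z=39), Sr^2+ has 36 e⁻ (Z=38), Rb^+ has 36 e⁻ (Z=37), Br^- has 36 e⁻ (Z=35). Sc^3+ < Y^3+ (same group, 1 shell fewer); Y^3+ < Sr^2+ (both 36 e⁻, Z=39>38); Sr^2+ < Rb^+ (both 36 e⁻, Z=38>37); Rb^+ < Br^- (isoelectronic, higher Z=37 is smaller).

Br^- > Rb^+ > Sr^2+ > Y^3+ > Sc^3+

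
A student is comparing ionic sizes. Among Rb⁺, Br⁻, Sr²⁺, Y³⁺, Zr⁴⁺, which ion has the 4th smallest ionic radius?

Each ion has 36 electrons. The ranking follows nuclear charge in reverse — greater Z gives a smaller radius. Zr⁴⁺ (Z=40), Y³⁺ (Z=39), Sr²⁺ (Z=38), Rb⁺ (Z=37), Br⁻ (Z=35).
That gives Zr⁴⁺ < Y³⁺ < Sr²⁺ < Rb⁺ < Br⁻. From the smallest end, number 4 is Rb⁺.

Rb⁺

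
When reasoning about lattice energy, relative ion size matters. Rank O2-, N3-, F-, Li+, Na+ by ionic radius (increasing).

Li+ < Na+ < F- < O2- < N3-

Tabulating Z and e⁻: Li+ (Z=3, 2 e⁻), Na+ (Z=11, 10 e⁻), F- (Z=9, 10 e⁻), O2- (Z=8, 10 e⁻), N3- (Z=7, 10 e⁻). Li+ < Na+ (same group, 1 shell fewer); Na+ < F- (both 10 e⁻, Z=11>9); F- < O2- (both 10 e⁻, Z=9>8); O2- < N3- (isoelectronic, higher Z=8 is smaller).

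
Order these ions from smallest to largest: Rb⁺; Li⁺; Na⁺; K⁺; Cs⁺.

Li⁺ < Na⁺ < K⁺ < Rb⁺ < Cs⁺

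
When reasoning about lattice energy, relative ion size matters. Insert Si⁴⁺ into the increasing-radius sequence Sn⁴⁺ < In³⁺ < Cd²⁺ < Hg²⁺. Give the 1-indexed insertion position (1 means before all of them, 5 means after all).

Work out protons and electrons: Si⁴⁺ (Z=14, 10 e⁻), Sn⁴⁺ (Z=50, 46 e⁻), In³⁺ (Z=49, 46 e⁻), Cd²⁺ (Z=48, 46 e⁻), Hg²⁺ (Z=80, 78 e⁻). Si⁴⁺ < Sn⁴⁺ (same group, period 3 vs 5); Sn⁴⁺ < In³⁺ (both 46 e⁻, Z=50>49); In³⁺ < Cd²⁺ (both 46 e⁻, Z=49>48); Cd²⁺ < Hg²⁺ (same group, period 5 vs 6).
With Si⁴⁺ included the full order is Si⁴⁺ < Sn⁴⁺ < In³⁺ < Cd²⁺ < Hg²⁺, so it takes position 1.

1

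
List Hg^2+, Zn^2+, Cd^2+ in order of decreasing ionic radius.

These ions sit in one column with identical charge. Each step down the periodic table adds a principal shell, increasing the radius.

Hg^2+ > Cd^2+ > Zn^2+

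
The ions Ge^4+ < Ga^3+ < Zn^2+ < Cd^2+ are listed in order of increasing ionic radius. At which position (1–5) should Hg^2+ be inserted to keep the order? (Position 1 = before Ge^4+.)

5

First list Z and electron count for each: Ge^4+ has 28 e⁻ (Z=32), Ga^3+ has 28 e⁻ (Z=31), Zn^2+ has 28 e⁻ (Z=30), Cd^2+ has 46 e⁻ (Z=48), Hg^2+ has 78 e⁻ (Z=80). Ge^4+ < Ga^3+ (isoelectronic, higher Z=32 is smaller); Ga^3+ < Zn^2+ (isoelectronic, higher Z=31 is smaller); Zn^2+ < Cd^2+ (same group, 1 shell fewer); Cd^2+ < Hg^2+ (same group, period 5 vs 6).
Merged order: Ge^4+ < Ga^3+ < Zn^2+ < Cd^2+ < Hg^2+ — Hg^2+ is number 5.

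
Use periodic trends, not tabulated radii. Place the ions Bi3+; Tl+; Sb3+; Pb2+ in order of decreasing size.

Electron counts and nuclear charges: Sb3+ (Z=51, 48 e⁻), Bi3+ (Z=83, 80 e⁻), Pb2+ (Z=82, 80 e⁻), Tl+ (Z=81, 80 e⁻). Sb3+ < Bi3+ (same group, period 5 vs 6); Bi3+ < Pb2+ (isoelectronic, higher Z=83 is smaller); Pb2+ < Tl+ (isoelectronic, higher Z=82 is smaller).

Tl+ > Pb2+ > Bi3+ > Sb3+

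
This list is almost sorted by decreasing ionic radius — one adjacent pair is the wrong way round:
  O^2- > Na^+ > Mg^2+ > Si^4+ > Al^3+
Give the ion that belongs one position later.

Si^4+

Compare adjacent ions: both have 10 electrons but Z(Si)=14 > Z(Al)=13, so Si^4+ should be the smaller of the two — yet in this decreasing list Si^4+ sits before Al^3+. Nothing else is reversed, so Si^4+ should move one place to the right.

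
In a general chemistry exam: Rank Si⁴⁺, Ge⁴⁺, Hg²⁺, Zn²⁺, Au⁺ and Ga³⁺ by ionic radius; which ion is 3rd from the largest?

Si⁴⁺ has 10 e⁻ (Z=14), Ge⁴⁺ has 28 e⁻ (Z=32), Ga³⁺ has 28 e⁻ (Z=31), Zn²⁺ has 28 e⁻ (Z=30), Hg²⁺ has 78 e⁻ (Z=80), Au⁺ has 78 e⁻ (Z=79). Si⁴⁺ < Ge⁴⁺ (same group, 1 shell fewer); Ge⁴⁺ < Ga³⁺ (isoelectronic, higher Z=32 is smaller); Ga³⁺ < Zn²⁺ (isoelectronic, higher Z=31 is smaller); Zn²⁺ < Hg²⁺ (same group, period 4 vs 6); Hg²⁺ < Au⁺ (both 78 e⁻, Z=80>79).
Ordering: Si⁴⁺ < Ge⁴⁺ < Ga³⁺ < Zn²⁺ < Hg²⁺ < Au⁺. The 3rd largest is Zn²⁺.

Zn²⁺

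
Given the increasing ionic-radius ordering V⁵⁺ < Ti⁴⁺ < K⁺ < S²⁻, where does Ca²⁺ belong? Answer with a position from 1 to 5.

Each ion has 18 electrons. The ranking follows nuclear charge in reverse — greater Z gives a smaller radius. V⁵⁺ (Z=23), Ti⁴⁺ (Z=22), Ca²⁺ (Z=20), K⁺ (Z=19), S²⁻ (Z=16).
The complete sequence is V⁵⁺ < Ti⁴⁺ < Ca²⁺ < K⁺ < S²⁻. Ca²⁺ sits at position 3.

3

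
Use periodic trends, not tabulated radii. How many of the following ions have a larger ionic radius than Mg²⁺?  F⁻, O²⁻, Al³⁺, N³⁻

3

All of these have 10 electrons (isoelectronic). With the same electron cloud, the ion with the most protons pulls it in tightest. Nuclear charges: Al³⁺ (Z=13), Mg²⁺ (Z=12), F⁻ (Z=9), O²⁻ (Z=8), N³⁻ (Z=7). Highest Z is smallest.
Relative to Mg²⁺, the ions that are larger are F⁻, O²⁻, N³⁻. So 3 are larger.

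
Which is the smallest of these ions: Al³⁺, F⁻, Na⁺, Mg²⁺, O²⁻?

Isoelectronic series (10 e⁻ each). Size is set by nuclear charge: more protons means a smaller ion. Al³⁺ (Z=13), Mg²⁺ (Z=12), Na⁺ (Z=11), F⁻ (Z=9), O²⁻ (Z=8).

Al³⁺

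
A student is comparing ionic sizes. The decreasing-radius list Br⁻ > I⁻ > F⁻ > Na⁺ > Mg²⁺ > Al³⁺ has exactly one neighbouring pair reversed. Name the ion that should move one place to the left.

Scanning neighbour by neighbour, only Br⁻/I⁻ violates a trend: both in group 17 with the same charge; Br⁻ (period 4) has the smaller radius. That makes I⁻ the one sitting a position late relative to where it belongs.

I⁻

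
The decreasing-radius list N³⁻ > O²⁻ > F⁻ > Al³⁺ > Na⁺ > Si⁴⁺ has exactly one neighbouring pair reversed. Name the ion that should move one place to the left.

Scanning neighbour by neighbour, only Al³⁺/Na⁺ violates a trend: both have 10 electrons but Z(Al)=13 > Z(Na)=11, so Al³⁺ should be the smaller of the two. That makes Na⁺ the one sitting a position late relative to where it belongs.

Na⁺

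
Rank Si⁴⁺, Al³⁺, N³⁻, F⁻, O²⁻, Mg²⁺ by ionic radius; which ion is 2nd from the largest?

O²⁻

All of these have 10 electrons (isoelectronic). With the same electron cloud, the ion with the most protons pulls it in tightest. Nuclear charges: Si⁴⁺ (Z=14), Al³⁺ (Z=13), Mg²⁺ (Z=12), F⁻ (Z=9), O²⁻ (Z=8), N³⁻ (Z=7). Highest Z is smallest.
So the order is Si⁴⁺ < Al³⁺ < Mg²⁺ < F⁻ < O²⁻ < N³⁻; the 2nd-largest ion is O²⁻.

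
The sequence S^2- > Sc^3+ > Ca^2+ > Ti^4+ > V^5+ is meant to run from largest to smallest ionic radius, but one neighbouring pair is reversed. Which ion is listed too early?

Sc^3+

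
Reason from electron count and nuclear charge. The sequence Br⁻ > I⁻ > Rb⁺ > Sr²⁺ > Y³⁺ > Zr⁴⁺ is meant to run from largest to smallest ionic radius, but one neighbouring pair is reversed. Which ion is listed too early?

Br⁻

Check each adjacent pair. Br⁻ and I⁻ are reversed: Br⁻ and I⁻ are in one column with the same charge; the lighter period-4 ion has one fewer shell and is smaller. No other neighbouring pair contradicts the periodic trends, so Br⁻ is the ion listed too early.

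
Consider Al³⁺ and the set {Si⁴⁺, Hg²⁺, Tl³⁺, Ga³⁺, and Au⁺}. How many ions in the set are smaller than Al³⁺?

Si⁴⁺: 10 e⁻, Z=14, Al³⁺: 10 e⁻, Z=13, Ga³⁺: 28 e⁻, Z=31, Tl³⁺: 78 e⁻, Z=81, Hg²⁺: 78 e⁻, Z=80, Au⁺: 78 e⁻, Z=79. Si⁴⁺ < Al³⁺ (both 10 e⁻, Z=14>13); Al³⁺ < Ga³⁺ (same group, 1 shell fewer); Ga³⁺ < Tl³⁺ (same group, period 4 vs 6); Tl³⁺ < Hg²⁺ (isoelectronic, higher Z=81 is smaller); Hg²⁺ < Au⁺ (both 78 e⁻, Z=80>79).
Relative to Al³⁺, the ions that are smaller are Si⁴⁺. So 1 is smaller.

1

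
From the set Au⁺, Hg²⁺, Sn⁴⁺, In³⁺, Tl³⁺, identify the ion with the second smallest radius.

In³⁺

Tabulating Z and e⁻: Sn⁴⁺: 46 e⁻, Z=50, In³⁺: 46 e⁻, Z=49, Tl³⁺: 78 e⁻, Z=81, Hg²⁺: 78 e⁻, Z=80, Au⁺: 78 e⁻, Z=79. Sn⁴⁺ < In³⁺ (isoelectronic, higher Z=50 is smaller); In³⁺ < Tl³⁺ (same group, period 5 vs 6); Tl³⁺ < Hg²⁺ (both 78 e⁻, Z=81>80); Hg²⁺ < Au⁺ (both 78 e⁻, Z=80>79).
That gives Sn⁴⁺ < In³⁺ < Tl³⁺ < Hg²⁺ < Au⁺. From the smallest end, number 2 is In³⁺.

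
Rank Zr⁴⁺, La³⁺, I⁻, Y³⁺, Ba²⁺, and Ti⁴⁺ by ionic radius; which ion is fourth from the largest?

Y³⁺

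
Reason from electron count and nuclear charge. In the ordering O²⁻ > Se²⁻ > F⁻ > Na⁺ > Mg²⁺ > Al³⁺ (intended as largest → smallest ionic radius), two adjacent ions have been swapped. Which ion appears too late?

Se²⁻

Scanning neighbour by neighbour, only O²⁻/Se²⁻ violates a trend: both in group 16 with the same charge; O²⁻ (period 2) has the smaller radius. That makes Se²⁻ the one sitting a position late relative to where it belongs.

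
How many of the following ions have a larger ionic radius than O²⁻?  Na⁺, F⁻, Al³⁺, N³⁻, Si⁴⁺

Each ion has 10 electrons. The ranking follows nuclear charge in reverse — greater Z gives a smaller radius. Si⁴⁺ (Z=14), Al³⁺ (Z=13), Na⁺ (Z=11), F⁻ (Z=9), O²⁻ (Z=8), N³⁻ (Z=7).
Ordering all of them (including O²⁻) by radius gives Si⁴⁺ < Al³⁺ < Na⁺ < F⁻ < O²⁻ < N³⁻. That's 1.

1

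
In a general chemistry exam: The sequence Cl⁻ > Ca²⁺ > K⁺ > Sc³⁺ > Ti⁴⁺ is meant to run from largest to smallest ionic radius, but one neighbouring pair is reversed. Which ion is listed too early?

Ca²⁺

Compare adjacent ions: Ca²⁺ and K⁺ share 18 electrons; the higher nuclear charge on Ca (Z=20) contracts it more, so Ca²⁺ < K⁺ — yet in this decreasing list Ca²⁺ sits before K⁺. Nothing else is reversed, so Ca²⁺ should move one place to the right.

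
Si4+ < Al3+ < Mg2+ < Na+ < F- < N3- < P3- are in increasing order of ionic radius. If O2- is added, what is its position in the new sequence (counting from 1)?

First list Z and electron count for each: Si4+: 10 e⁻, Z=14, Al3+: 10 e⁻, Z=13, Mg2+: 10 e⁻, Z=12, Na+: 10 e⁻, Z=11, F-: 10 e⁻, Z=9, O2-: 10 e⁻, Z=8, N3-: 10 e⁻, Z=7, P3-: 18 e⁻, Z=15. Si4+ < Al3+ (isoelectronic, higher Z=14 is smaller); Al3+ < Mg2+ (both 10 e⁻, Z=13>12); Mg2+ < Na+ (both 10 e⁻, Z=12>11); Na+ < F- (both 10 e⁻, Z=11>9); F- < O2- (isoelectronic, higher Z=9 is smaller); O2- < N3- (isoelectronic, higher Z=8 is smaller); N3- < P3- (same group, period 2 vs 3).
Merged order: Si4+ < Al3+ < Mg2+ < Na+ < F- < O2- < N3- < P3- — O2- is number 6.

6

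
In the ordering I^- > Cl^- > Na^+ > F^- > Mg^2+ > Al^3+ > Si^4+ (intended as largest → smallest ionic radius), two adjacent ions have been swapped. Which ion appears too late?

F^-

The pair Na^+, F^- is the wrong way round — they are isoelectronic (10 e⁻) and Na has more protons than F (11 vs 9), making Na^+ smaller. All other adjacent pairs agree with periodic trends, so F^- is the misplaced ion.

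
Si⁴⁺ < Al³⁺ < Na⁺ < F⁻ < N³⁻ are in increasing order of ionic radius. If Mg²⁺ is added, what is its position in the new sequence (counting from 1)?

All of these have 10 electrons (isoelectronic). With the same electron cloud, the ion with the most protons pulls it in tightest. Nuclear charges: Si⁴⁺ (Z=14), Al³⁺ (Z=13), Mg²⁺ (Z=12), Na⁺ (Z=11), F⁻ (Z=9), N³⁻ (Z=7). Highest Z is smallest.
With Mg²⁺ included the full order is Si⁴⁺ < Al³⁺ < Mg²⁺ < Na⁺ < F⁻ < N³⁻, so it takes position 3.

3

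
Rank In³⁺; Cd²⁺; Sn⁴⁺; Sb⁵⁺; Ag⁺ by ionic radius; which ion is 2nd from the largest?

Cd²⁺

All of these have 46 electrons (isoelectronic). With the same electron cloud, the ion with the most protons pulls it in tightest. Nuclear charges: Sb⁵⁺ (Z=51), Sn⁴⁺ (Z=50), In³⁺ (Z=49), Cd²⁺ (Z=48), Ag⁺ (Z=47). Highest Z is smallest.
Full ascending order: Sb⁵⁺ < Sn⁴⁺ < In³⁺ < Cd²⁺ < Ag⁺. Counting from the largest, position 2 is Cd²⁺.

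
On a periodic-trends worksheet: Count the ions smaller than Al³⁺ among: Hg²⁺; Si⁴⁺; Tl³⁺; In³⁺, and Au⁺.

1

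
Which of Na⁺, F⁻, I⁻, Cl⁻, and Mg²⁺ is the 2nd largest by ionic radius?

Cl⁻

First list Z and electron count for each: Mg²⁺ (Z=12, 10 e⁻), Na⁺ (Z=11, 10 e⁻), F⁻ (Z=9, 10 e⁻), Cl⁻ (Z=17, 18 e⁻), I⁻ (Z=53, 54 e⁻). Mg²⁺ < Na⁺ (isoelectronic, higher Z=12 is smaller); Na⁺ < F⁻ (both 10 e⁻, Z=11>9); F⁻ < Cl⁻ (same group, period 2 vs 3); Cl⁻ < I⁻ (same group, period 3 vs 5).
So the order is Mg²⁺ < Na⁺ < F⁻ < Cl⁻ < I⁻; the 2nd-largest ion is Cl⁻.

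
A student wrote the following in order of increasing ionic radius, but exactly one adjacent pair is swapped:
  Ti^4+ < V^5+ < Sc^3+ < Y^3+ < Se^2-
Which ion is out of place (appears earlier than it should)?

Ti^4+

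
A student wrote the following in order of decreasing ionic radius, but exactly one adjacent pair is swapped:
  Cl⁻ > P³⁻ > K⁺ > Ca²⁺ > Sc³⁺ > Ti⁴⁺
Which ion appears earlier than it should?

Cl⁻

Scanning neighbour by neighbour, only Cl⁻/P³⁻ violates a trend: both have 18 electrons but Z(Cl)=17 > Z(P)=15, so Cl⁻ should be the smaller of the two. That makes Cl⁻ the one sitting a position early relative to where it belongs.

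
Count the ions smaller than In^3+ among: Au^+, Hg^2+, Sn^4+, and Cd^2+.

1

Work out protons and electrons: Sn^4+: 46 e⁻, Z=50, In^3+: 46 e⁻, Z=49, Cd^2+: 46 e⁻, Z=48, Hg^2+: 78 e⁻, Z=80, Au^+: 78 e⁻, Z=79. Sn^4+ < In^3+ (isoelectronic, higher Z=50 is smaller); In^3+ < Cd^2+ (both 46 e⁻, Z=49>48); Cd^2+ < Hg^2+ (same group, 1 shell fewer); Hg^2+ < Au^+ (isoelectronic, higher Z=80 is smaller).
Placing each against In^3+: smaller — Sn^4+; larger — Cd^2+, Hg^2+, Au^+. Count: 1.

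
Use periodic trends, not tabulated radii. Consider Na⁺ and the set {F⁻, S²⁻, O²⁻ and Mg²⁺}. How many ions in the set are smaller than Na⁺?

First list Z and electron count for each: Mg²⁺ (Z=12, 10 e⁻), Na⁺ (Z=11, 10 e⁻), F⁻ (Z=9, 10 e⁻), O²⁻ (Z=8, 10 e⁻), S²⁻ (Z=16, 18 e⁻). Mg²⁺ < Na⁺ (isoelectronic, higher Z=12 is smaller); Na⁺ < F⁻ (isoelectronic, higher Z=11 is smaller); F⁻ < O²⁻ (both 10 e⁻, Z=9>8); O²⁻ < S²⁻ (same group, 1 shell fewer).
Overall: Mg²⁺ < Na⁺ < F⁻ < O²⁻ < S²⁻. Na⁺ has 1 below it and 3 above. So 1 is smaller.

1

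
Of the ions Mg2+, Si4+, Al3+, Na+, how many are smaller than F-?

4

These species are isoelectronic with 10 electrons. The only difference is the number of protons: Si4+ (Z=14), Al3+ (Z=13), Mg2+ (Z=12), Na+ (Z=11), F- (Z=9). The strongest nuclear pull (Si4+) gives the smallest ion.
Placing each against F-: smaller — Si4+, Al3+, Mg2+, Na+; larger — none. Count: 4.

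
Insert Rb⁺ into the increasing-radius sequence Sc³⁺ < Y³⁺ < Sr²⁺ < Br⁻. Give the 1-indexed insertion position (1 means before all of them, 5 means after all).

Tabulating Z and e⁻: Sc³⁺ (Z=21, 18 e⁻), Y³⁺ (Z=39, 36 e⁻), Sr²⁺ (Z=38, 36 e⁻), Rb⁺ (Z=37, 36 e⁻), Br⁻ (Z=35, 36 e⁻). Sc³⁺ < Y³⁺ (same group, 1 shell fewer); Y³⁺ < Sr²⁺ (both 36 e⁻, Z=39>38); Sr²⁺ < Rb⁺ (both 36 e⁻, Z=38>37); Rb⁺ < Br⁻ (both 36 e⁻, Z=37>35).
Putting Rb⁺ in gives Sc³⁺ < Y³⁺ < Sr²⁺ < Rb⁺ < Br⁻; it lands at slot 4.

4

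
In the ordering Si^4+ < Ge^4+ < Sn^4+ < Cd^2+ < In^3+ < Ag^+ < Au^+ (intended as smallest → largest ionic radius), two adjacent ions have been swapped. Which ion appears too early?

Cd^2+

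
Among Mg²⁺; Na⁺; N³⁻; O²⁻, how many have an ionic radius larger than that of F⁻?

2

All of these have 10 electrons (isoelectronic). With the same electron cloud, the ion with the most protons pulls it in tightest. Nuclear charges: Mg²⁺ (Z=12), Na⁺ (Z=11), F⁻ (Z=9), O²⁻ (Z=8), N³⁻ (Z=7). Highest Z is smallest.
Placing each against F⁻: smaller — Mg²⁺, Na⁺; larger — O²⁻, N³⁻. Count: 2.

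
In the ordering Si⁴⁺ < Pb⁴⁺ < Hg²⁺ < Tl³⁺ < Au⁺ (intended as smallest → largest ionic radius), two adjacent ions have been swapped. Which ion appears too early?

Hg²⁺

The pair Hg²⁺, Tl³⁺ is the wrong way round — they are isoelectronic (78 e⁻) and Tl has more protons than Hg (81 vs 80), making Tl³⁺ smaller. All other adjacent pairs agree with periodic trends, so Hg²⁺ is the misplaced ion.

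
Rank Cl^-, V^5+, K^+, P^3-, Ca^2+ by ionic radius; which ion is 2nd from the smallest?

Isoelectronic series (18 e⁻ each). Size is set by nuclear charge: more protons means a smaller ion. V^5+ (Z=23), Ca^2+ (Z=20), K^+ (Z=19), Cl^- (Z=17), P^3- (Z=15).
That gives V^5+ < Ca^2+ < K^+ < Cl^- < P^3-. From the smallest end, number 2 is Ca^2+.

Ca^2+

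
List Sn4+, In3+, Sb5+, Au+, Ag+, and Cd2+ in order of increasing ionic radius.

Sb5+ < Sn4+ < In3+ < Cd2+ < Ag+ < Au+

Sb5+: 46 e⁻, Z=51, Sn4+: 46 e⁻, Z=50, In3+: 46 e⁻, Z=49, Cd2+: 46 e⁻, Z=48, Ag+: 46 e⁻, Z=47, Au+: 78 e⁻, Z=79. Sb5+ < Sn4+ (both 46 e⁻, Z=51>50); Sn4+ < In3+ (isoelectronic, higher Z=50 is smaller); In3+ < Cd2+ (both 46 e⁻, Z=49>48); Cd2+ < Ag+ (both 46 e⁻, Z=48>47); Ag+ < Au+ (same group, 1 shell fewer).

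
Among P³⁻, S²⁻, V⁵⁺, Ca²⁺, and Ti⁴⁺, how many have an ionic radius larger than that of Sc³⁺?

3

Each ion has 18 electrons. The ranking follows nuclear charge in reverse — greater Z gives a smaller radius. V⁵⁺ (Z=23), Ti⁴⁺ (Z=22), Sc³⁺ (Z=21), Ca²⁺ (Z=20), S²⁻ (Z=16), P³⁻ (Z=15).
Overall: V⁵⁺ < Ti⁴⁺ < Sc³⁺ < Ca²⁺ < S²⁻ < P³⁻. Sc³⁺ has 2 below it and 3 above. So 3 are larger.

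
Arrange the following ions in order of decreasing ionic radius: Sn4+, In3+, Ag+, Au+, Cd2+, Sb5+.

First list Z and electron count for each: Sb5+ has 46 e⁻ (Z=51), Sn4+ has 46 e⁻ (Z=50), In3+ has 46 e⁻ (Z=49), Cd2+ has 46 e⁻ (Z=48), Ag+ has 46 e⁻ (Z=47), Au+ has 78 e⁻ (Z=79). Sb5+ < Sn4+ (isoelectronic, higher Z=51 is smaller); Sn4+ < In3+ (isoelectronic, higher Z=50 is smaller); In3+ < Cd2+ (isoelectronic, higher Z=49 is smaller); Cd2+ < Ag+ (both 46 e⁻, Z=48>47); Ag+ < Au+ (same group, 1 shell fewer).

Au+ > Ag+ > Cd2+ > In3+ > Sn4+ > Sb5+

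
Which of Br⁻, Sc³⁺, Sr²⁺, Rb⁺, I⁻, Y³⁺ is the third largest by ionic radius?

Rb⁺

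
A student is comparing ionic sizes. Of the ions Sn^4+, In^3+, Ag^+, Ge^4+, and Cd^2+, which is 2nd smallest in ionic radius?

Sn^4+

Ge^4+ has 28 e⁻ (Z=32), Sn^4+ has 46 e⁻ (Z=50), In^3+ has 46 e⁻ (Z=49), Cd^2+ has 46 e⁻ (Z=48), Ag^+ has 46 e⁻ (Z=47). Ge^4+ < Sn^4+ (same group, period 4 vs 5); Sn^4+ < In^3+ (isoelectronic, higher Z=50 is smaller); In^3+ < Cd^2+ (both 46 e⁻, Z=49>48); Cd^2+ < Ag^+ (isoelectronic, higher Z=48 is smaller).
That gives Ge^4+ < Sn^4+ < In^3+ < Cd^2+ < Ag^+. From the smallest end, number 2 is Sn^4+.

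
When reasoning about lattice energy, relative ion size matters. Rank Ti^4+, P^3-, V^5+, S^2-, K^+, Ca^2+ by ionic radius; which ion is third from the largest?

K^+

Isoelectronic series (18 e⁻ each). Size is set by nuclear charge: more protons means a smaller ion. V^5+ (Z=23), Ti^4+ (Z=22), Ca^2+ (Z=20), K^+ (Z=19), S^2- (Z=16), P^3- (Z=15).
So the order is V^5+ < Ti^4+ < Ca^2+ < K^+ < S^2- < P^3-; the 3rd-largest ion is K^+.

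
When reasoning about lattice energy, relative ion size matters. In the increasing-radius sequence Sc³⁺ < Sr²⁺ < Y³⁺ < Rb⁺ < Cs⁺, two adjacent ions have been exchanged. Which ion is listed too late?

Y³⁺

The pair Sr²⁺, Y³⁺ is the wrong way round — Y³⁺ and Sr²⁺ share 36 electrons; the higher nuclear charge on Y (Z=39) contracts it more, so Y³⁺ < Sr²⁺. All other adjacent pairs agree with periodic trends, so Y³⁺ is the misplaced ion.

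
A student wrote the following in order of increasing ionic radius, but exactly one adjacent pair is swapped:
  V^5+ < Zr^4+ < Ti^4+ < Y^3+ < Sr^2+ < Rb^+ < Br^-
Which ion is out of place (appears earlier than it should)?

Zr^4+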